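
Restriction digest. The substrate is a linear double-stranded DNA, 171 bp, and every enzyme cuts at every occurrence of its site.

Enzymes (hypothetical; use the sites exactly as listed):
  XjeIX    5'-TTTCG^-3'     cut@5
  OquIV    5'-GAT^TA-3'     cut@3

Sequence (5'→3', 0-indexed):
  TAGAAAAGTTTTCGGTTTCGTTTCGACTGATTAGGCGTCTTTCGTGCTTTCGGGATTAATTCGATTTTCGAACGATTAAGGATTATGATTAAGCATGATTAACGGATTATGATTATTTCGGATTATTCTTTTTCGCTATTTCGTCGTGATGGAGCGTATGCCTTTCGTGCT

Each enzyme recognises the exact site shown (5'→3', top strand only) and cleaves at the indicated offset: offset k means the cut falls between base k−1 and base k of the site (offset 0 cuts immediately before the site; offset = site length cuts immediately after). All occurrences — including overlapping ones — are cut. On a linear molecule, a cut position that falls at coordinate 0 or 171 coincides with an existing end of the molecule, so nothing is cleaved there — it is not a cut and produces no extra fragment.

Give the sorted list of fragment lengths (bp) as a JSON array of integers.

[3,4,4,5,6,6,6,6,6,7,7,8,8,8,10,12,13,14,14,24]

Site scan:
  XjeIX TTTCG/5: at [9, 15, 20, 39, 47, 65, 115, 130, 138, 162] ⇒ [14, 20, 25, 44, 52, 70, 120, 135, 143, 167]
  OquIV GATTA/3: at [28, 53, 73, 80, 86, 96, 104, 110, 120] ⇒ [31, 56, 76, 83, 89, 99, 107, 113, 123]

Pooled cuts: [14, 20, 25, 31, 44, 52, 56, 70, 76, 83, 89, 99, 107, 113, 120, 123, 135, 143, 167]

Fragment lengths:
  [0,14): 14 bp
  [14,20): 6 bp
  [20,25): 5 bp
  [25,31): 6 bp
  [31,44): 13 bp
  [44,52): 8 bp
  [52,56): 4 bp
  [56,70): 14 bp
  [70,76): 6 bp
  [76,83): 7 bp
  [83,89): 6 bp
  [89,99): 10 bp
  [99,107): 8 bp
  [107,113): 6 bp
  [113,120): 7 bp
  [120,123): 3 bp
  [123,135): 12 bp
  [135,143): 8 bp
  [143,167): 24 bp
  [167,171): 4 bp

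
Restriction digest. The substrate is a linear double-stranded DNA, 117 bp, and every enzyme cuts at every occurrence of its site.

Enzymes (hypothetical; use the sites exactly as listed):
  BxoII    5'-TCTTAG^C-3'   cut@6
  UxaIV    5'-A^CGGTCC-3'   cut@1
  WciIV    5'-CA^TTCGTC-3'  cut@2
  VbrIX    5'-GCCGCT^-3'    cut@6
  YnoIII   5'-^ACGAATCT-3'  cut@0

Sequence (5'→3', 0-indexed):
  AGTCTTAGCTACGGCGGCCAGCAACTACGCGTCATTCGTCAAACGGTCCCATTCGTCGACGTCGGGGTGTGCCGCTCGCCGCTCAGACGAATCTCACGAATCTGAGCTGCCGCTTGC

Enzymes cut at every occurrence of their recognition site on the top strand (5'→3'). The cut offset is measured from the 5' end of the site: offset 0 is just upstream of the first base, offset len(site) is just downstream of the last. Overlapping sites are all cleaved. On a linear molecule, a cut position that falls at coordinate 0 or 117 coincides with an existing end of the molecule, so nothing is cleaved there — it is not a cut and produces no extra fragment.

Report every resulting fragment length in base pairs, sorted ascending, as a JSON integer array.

Site scan:
  BxoII (TCTTAGC, off=6): starts [2] → cuts [8]
  UxaIV (ACGGTCC, off=1): starts [42] → cuts [43]
  WciIV (CATTCGTC, off=2): starts [32, 49] → cuts [34, 51]
  VbrIX (GCCGCT, off=6): starts [70, 77, 108] → cuts [76, 83, 114]
  YnoIII (ACGAATCT, off=0): starts [86, 95] → cuts [86, 95]

All cut coordinates (distinct, sorted): [8, 34, 43, 51, 76, 83, 86, 95, 114]

Fragment lengths:
  [0,8): 8 bp
  [8,34): 26 bp
  [34,43): 9 bp
  [43,51): 8 bp
  [51,76): 25 bp
  [76,83): 7 bp
  [83,86): 3 bp
  [86,95): 9 bp
  [95,114): 19 bp
  [114,117): 3 bp

[3,3,7,8,8,9,9,19,25,26]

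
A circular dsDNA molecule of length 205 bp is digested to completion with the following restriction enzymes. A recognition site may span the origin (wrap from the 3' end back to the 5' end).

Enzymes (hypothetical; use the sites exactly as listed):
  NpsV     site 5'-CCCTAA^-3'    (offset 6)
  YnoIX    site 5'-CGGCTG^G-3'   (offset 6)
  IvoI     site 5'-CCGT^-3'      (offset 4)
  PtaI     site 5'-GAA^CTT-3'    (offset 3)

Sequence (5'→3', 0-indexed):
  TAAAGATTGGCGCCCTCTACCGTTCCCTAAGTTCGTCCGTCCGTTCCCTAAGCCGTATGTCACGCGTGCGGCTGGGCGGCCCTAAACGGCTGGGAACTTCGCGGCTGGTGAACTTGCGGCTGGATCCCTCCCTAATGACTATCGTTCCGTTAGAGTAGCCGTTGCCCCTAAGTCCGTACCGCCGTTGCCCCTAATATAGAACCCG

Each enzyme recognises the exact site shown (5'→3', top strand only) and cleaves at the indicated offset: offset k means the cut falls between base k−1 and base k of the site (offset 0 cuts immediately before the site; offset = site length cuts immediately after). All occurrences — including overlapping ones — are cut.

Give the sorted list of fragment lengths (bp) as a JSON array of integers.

Per-enzyme occurrences:
  NpsV (CCCTAA, off=6): starts [24, 45, 79, 129, 165, 188] → cuts [30, 51, 85, 135, 171, 194]
  YnoIX (CGGCTGG, off=6): starts [68, 86, 101, 116] → cuts [74, 92, 107, 122]
  IvoI (CCGT, off=4): starts [19, 36, 40, 52, 146, 158, 173, 181, 202] → cuts [1, 23, 40, 44, 56, 150, 162, 177, 185]
  PtaI (GAACTT, off=3): starts [93, 109] → cuts [96, 112]

All cut coordinates (distinct, sorted): [1, 23, 30, 40, 44, 51, 56, 74, 85, 92, 96, 107, 112, 122, 135, 150, 162, 171, 177, 185, 194]

Fragment lengths:
  1→23: 22 bp
  23→30: 7 bp
  30→40: 10 bp
  40→44: 4 bp
  44→51: 7 bp
  51→56: 5 bp
  56→74: 18 bp
  74→85: 11 bp
  85→92: 7 bp
  92→96: 4 bp
  96→107: 11 bp
  107→112: 5 bp
  112→122: 10 bp
  122→135: 13 bp
  135→150: 15 bp
  150→162: 12 bp
  162→171: 9 bp
  171→177: 6 bp
  177→185: 8 bp
  185→194: 9 bp
  194→1 (wrap): 205-194+1 = 12 bp

[4,4,5,5,6,7,7,7,8,9,9,10,10,11,11,12,12,13,15,18,22]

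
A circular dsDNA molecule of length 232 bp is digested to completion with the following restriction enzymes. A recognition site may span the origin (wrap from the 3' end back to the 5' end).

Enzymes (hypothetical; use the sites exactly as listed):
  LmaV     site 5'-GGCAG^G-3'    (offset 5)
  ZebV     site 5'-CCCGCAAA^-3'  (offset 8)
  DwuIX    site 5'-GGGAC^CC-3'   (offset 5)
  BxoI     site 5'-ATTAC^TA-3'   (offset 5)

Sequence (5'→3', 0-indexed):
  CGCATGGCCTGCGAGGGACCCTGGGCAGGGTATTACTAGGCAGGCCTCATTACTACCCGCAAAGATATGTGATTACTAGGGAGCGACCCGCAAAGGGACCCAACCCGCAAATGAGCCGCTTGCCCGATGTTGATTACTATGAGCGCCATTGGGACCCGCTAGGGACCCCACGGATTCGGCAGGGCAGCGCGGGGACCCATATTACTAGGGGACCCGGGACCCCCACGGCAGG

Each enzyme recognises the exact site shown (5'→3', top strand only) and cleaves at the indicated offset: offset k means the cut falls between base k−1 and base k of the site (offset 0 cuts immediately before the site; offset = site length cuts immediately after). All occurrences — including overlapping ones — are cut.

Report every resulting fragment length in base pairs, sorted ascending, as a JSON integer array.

[5,7,7,8,8,9,9,10,10,11,11,12,13,14,16,18,18,20,26]

Site scan:
  LmaV GGCAGG/5: at [23, 38, 177, 226] ⇒ [28, 43, 182, 231]
  ZebV CCCGCAAA/8: at [55, 86, 103] ⇒ [63, 94, 111]
  DwuIX GGGACCC/5: at [14, 94, 150, 161, 191, 208, 215] ⇒ [19, 99, 155, 166, 196, 213, 220]
  BxoI ATTACTA/5: at [31, 48, 71, 132, 200] ⇒ [36, 53, 76, 137, 205]

All cut coordinates (distinct, sorted): [19, 28, 36, 43, 53, 63, 76, 94, 99, 111, 137, 155, 166, 182, 196, 205, 213, 220, 231]

Fragments:
  19→28: 9 bp
  28→36: 8 bp
  36→43: 7 bp
  43→53: 10 bp
  53→63: 10 bp
  63→76: 13 bp
  76→94: 18 bp
  94→99: 5 bp
  99→111: 12 bp
  111→137: 26 bp
  137→155: 18 bp
  155→166: 11 bp
  166→182: 16 bp
  182→196: 14 bp
  196→205: 9 bp
  205→213: 8 bp
  213→220: 7 bp
  220→231: 11 bp
  231→19 (wrap): 232-231+19 = 20 bp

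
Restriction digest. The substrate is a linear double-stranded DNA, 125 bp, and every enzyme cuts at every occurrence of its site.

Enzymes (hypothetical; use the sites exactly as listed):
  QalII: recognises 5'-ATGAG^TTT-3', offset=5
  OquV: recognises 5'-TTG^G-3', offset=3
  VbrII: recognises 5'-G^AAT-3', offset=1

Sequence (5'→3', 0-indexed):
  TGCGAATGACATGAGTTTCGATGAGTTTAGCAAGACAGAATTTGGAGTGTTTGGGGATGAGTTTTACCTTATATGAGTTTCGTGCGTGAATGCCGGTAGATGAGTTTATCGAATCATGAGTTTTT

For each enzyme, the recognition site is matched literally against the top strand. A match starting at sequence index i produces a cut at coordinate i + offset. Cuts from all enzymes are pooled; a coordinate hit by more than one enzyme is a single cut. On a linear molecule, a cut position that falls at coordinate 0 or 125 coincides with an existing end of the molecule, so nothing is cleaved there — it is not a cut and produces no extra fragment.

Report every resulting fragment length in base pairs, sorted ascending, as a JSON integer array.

[4,5,6,7,8,9,9,10,11,11,13,16,16]

Site scan:
  QalII ATGAGTTT/5: at [10, 20, 56, 72, 99, 115] ⇒ [15, 25, 61, 77, 104, 120]
  OquV TTGG/3: at [41, 50] ⇒ [44, 53]
  VbrII GAAT/1: at [3, 37, 87, 110] ⇒ [4, 38, 88, 111]

All cut coordinates (distinct, sorted): [4, 15, 25, 38, 44, 53, 61, 77, 88, 104, 111, 120]

Fragment lengths:
  [0,4): 4 bp
  [4,15): 11 bp
  [15,25): 10 bp
  [25,38): 13 bp
  [38,44): 6 bp
  [44,53): 9 bp
  [53,61): 8 bp
  [61,77): 16 bp
  [77,88): 11 bp
  [88,104): 16 bp
  [104,111): 7 bp
  [111,120): 9 bp
  [120,125): 5 bp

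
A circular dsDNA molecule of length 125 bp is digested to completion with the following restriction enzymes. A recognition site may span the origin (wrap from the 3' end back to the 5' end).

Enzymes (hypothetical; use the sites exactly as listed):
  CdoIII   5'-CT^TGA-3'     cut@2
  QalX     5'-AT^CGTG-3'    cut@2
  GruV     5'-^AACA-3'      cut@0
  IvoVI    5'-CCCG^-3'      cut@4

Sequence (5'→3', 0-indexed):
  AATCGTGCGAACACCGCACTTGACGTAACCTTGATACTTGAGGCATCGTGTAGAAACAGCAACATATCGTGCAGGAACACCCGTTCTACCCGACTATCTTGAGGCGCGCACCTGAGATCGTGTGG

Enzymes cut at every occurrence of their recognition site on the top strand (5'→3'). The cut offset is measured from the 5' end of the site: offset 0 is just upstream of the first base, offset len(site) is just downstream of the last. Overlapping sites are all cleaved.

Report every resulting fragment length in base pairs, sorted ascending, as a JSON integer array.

[6,6,7,7,7,8,8,8,8,9,10,11,11,19]

Per-enzyme occurrences:
  CdoIII (CTTGA, off=2): starts [18, 29, 36, 97] → cuts [20, 31, 38, 99]
  QalX (ATCGTG, off=2): starts [1, 44, 65, 116] → cuts [3, 46, 67, 118]
  GruV (AACA, off=0): starts [9, 54, 60, 75] → cuts [9, 54, 60, 75]
  IvoVI (CCCG, off=4): starts [79, 88] → cuts [83, 92]

All cut coordinates (distinct, sorted): [3, 9, 20, 31, 38, 46, 54, 60, 67, 75, 83, 92, 99, 118]

Fragments:
  3→9: 6 bp
  9→20: 11 bp
  20→31: 11 bp
  31→38: 7 bp
  38→46: 8 bp
  46→54: 8 bp
  54→60: 6 bp
  60→67: 7 bp
  67→75: 8 bp
  75→83: 8 bp
  83→92: 9 bp
  92→99: 7 bp
  99→118: 19 bp
  118→3 (wrap): 125-118+3 = 10 bp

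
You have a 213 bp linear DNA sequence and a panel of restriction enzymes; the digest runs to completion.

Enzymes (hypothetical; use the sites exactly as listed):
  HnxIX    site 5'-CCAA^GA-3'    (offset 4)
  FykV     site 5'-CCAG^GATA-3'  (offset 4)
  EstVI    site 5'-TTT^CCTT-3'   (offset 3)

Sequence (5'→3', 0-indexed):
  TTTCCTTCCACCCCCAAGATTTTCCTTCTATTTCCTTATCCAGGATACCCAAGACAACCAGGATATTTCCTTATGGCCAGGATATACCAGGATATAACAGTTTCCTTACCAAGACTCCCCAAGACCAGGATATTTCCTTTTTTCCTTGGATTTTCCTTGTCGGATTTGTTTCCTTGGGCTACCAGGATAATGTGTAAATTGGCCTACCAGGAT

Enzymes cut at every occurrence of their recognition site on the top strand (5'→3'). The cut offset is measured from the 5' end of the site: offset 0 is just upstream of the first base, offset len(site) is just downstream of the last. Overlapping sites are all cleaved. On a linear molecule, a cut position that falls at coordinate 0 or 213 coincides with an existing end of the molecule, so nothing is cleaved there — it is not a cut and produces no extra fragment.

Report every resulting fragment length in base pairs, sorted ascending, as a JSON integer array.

[3,6,6,7,7,8,9,9,9,10,10,10,10,11,12,13,14,14,17,28]

Scan for sites:
  HnxIX CCAAGA/4: at [13, 48, 108, 118] ⇒ [17, 52, 112, 122]
  FykV CCAGGATA/4: at [39, 57, 76, 86, 124, 181] ⇒ [43, 61, 80, 90, 128, 185]
  EstVI TTTCCTT/3: at [0, 20, 30, 65, 100, 132, 140, 151, 168] ⇒ [3, 23, 33, 68, 103, 135, 143, 154, 171]

All cut coordinates (distinct, sorted): [3, 17, 23, 33, 43, 52, 61, 68, 80, 90, 103, 112, 122, 128, 135, 143, 154, 171, 185]

Fragment lengths:
  [0,3): 3 bp
  [3,17): 14 bp
  [17,23): 6 bp
  [23,33): 10 bp
  [33,43): 10 bp
  [43,52): 9 bp
  [52,61): 9 bp
  [61,68): 7 bp
  [68,80): 12 bp
  [80,90): 10 bp
  [90,103): 13 bp
  [103,112): 9 bp
  [112,122): 10 bp
  [122,128): 6 bp
  [128,135): 7 bp
  [135,143): 8 bp
  [143,154): 11 bp
  [154,171): 17 bp
  [171,185): 14 bp
  [185,213): 28 bp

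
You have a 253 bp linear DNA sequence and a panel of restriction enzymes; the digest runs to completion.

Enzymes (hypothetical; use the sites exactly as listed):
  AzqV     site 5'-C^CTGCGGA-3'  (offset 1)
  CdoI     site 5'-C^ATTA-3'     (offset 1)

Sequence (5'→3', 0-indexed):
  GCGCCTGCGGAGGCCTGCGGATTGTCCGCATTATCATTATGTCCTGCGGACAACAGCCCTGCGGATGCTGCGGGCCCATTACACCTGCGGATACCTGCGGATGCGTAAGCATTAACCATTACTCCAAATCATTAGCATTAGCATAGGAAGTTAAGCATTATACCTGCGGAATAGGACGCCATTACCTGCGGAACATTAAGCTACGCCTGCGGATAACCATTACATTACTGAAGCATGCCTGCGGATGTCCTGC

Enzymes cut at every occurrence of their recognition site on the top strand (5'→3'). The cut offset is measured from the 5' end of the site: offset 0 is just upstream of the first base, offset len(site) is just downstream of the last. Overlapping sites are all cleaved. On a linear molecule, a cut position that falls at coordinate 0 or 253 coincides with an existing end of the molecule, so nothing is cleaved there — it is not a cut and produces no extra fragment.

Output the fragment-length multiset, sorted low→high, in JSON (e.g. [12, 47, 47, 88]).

Scan for sites:
  AzqV (CCTGCGGA, off=1): starts [3, 13, 42, 57, 83, 93, 162, 184, 205, 237] → cuts [4, 14, 43, 58, 84, 94, 163, 185, 206, 238]
  CdoI (CATTA, off=1): starts [28, 34, 76, 109, 116, 129, 135, 155, 179, 193, 217, 222] → cuts [29, 35, 77, 110, 117, 130, 136, 156, 180, 194, 218, 223]

All cut coordinates (distinct, sorted): [4, 14, 29, 35, 43, 58, 77, 84, 94, 110, 117, 130, 136, 156, 163, 180, 185, 194, 206, 218, 223, 238]

Fragment lengths:
  [0,4): 4 bp
  [4,14): 10 bp
  [14,29): 15 bp
  [29,35): 6 bp
  [35,43): 8 bp
  [43,58): 15 bp
  [58,77): 19 bp
  [77,84): 7 bp
  [84,94): 10 bp
  [94,110): 16 bp
  [110,117): 7 bp
  [117,130): 13 bp
  [130,136): 6 bp
  [136,156): 20 bp
  [156,163): 7 bp
  [163,180): 17 bp
  [180,185): 5 bp
  [185,194): 9 bp
  [194,206): 12 bp
  [206,218): 12 bp
  [218,223): 5 bp
  [223,238): 15 bp
  [238,253): 15 bp

[4,5,5,6,6,7,7,7,8,9,10,10,12,12,13,15,15,15,15,16,17,19,20]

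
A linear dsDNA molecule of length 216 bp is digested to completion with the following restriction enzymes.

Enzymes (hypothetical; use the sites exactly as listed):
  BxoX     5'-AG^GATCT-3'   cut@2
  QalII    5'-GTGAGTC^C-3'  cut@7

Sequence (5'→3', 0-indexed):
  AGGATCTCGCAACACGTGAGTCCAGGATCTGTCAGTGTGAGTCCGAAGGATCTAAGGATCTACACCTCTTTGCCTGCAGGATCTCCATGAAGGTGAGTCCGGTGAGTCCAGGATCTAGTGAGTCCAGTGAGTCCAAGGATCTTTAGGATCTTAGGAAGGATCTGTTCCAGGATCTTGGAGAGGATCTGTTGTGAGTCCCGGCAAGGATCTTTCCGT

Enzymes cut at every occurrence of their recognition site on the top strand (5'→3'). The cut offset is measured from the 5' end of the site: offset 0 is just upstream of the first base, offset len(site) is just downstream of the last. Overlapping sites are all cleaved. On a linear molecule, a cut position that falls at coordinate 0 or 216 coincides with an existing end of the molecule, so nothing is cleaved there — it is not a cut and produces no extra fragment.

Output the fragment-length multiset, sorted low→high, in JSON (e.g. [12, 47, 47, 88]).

Scan for sites:
  BxoX (AGGATCT, off=2): starts [0, 23, 46, 54, 77, 109, 135, 144, 156, 168, 180, 203] → cuts [2, 25, 48, 56, 79, 111, 137, 146, 158, 170, 182, 205]
  QalII (GTGAGTCC, off=7): starts [15, 36, 92, 101, 117, 126, 190] → cuts [22, 43, 99, 108, 124, 133, 197]

Pooled cuts: [2, 22, 25, 43, 48, 56, 79, 99, 108, 111, 124, 133, 137, 146, 158, 170, 182, 197, 205]

Fragments:
  [0,2): 2 bp
  [2,22): 20 bp
  [22,25): 3 bp
  [25,43): 18 bp
  [43,48): 5 bp
  [48,56): 8 bp
  [56,79): 23 bp
  [79,99): 20 bp
  [99,108): 9 bp
  [108,111): 3 bp
  [111,124): 13 bp
  [124,133): 9 bp
  [133,137): 4 bp
  [137,146): 9 bp
  [146,158): 12 bp
  [158,170): 12 bp
  [170,182): 12 bp
  [182,197): 15 bp
  [197,205): 8 bp
  [205,216): 11 bp

[2,3,3,4,5,8,8,9,9,9,11,12,12,12,13,15,18,20,20,23]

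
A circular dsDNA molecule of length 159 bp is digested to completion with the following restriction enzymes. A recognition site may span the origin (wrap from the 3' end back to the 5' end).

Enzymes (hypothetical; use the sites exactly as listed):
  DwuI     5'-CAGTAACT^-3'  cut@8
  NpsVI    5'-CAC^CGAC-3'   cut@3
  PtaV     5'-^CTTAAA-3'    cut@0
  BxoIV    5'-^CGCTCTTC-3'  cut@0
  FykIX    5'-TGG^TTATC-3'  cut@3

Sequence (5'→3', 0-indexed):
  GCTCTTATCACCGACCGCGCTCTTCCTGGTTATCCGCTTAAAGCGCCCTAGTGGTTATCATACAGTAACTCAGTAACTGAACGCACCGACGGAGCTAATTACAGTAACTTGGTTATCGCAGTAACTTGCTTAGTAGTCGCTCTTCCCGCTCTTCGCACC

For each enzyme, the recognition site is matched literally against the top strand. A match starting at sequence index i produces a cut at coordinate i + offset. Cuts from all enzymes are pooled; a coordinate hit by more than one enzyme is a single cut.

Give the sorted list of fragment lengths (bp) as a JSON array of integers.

Scan for sites:
  DwuI CAGTAACT/8: at [62, 70, 101, 118] ⇒ [70, 78, 109, 126]
  NpsVI CACCGAC/3: at [8, 83] ⇒ [11, 86]
  PtaV CTTAAA/0: at [36] ⇒ [36]
  BxoIV CGCTCTTC/0: at [17, 137, 146] ⇒ [17, 137, 146]
  FykIX TGGTTATC/3: at [26, 51, 109] ⇒ [29, 54, 112]

Pooled cuts: [11, 17, 29, 36, 54, 70, 78, 86, 109, 112, 126, 137, 146]

Fragment lengths:
  11→17: 6 bp
  17→29: 12 bp
  29→36: 7 bp
  36→54: 18 bp
  54→70: 16 bp
  70→78: 8 bp
  78→86: 8 bp
  86→109: 23 bp
  109→112: 3 bp
  112→126: 14 bp
  126→137: 11 bp
  137→146: 9 bp
  146→11 (wrap): 159-146+11 = 24 bp

[3,6,7,8,8,9,11,12,14,16,18,23,24]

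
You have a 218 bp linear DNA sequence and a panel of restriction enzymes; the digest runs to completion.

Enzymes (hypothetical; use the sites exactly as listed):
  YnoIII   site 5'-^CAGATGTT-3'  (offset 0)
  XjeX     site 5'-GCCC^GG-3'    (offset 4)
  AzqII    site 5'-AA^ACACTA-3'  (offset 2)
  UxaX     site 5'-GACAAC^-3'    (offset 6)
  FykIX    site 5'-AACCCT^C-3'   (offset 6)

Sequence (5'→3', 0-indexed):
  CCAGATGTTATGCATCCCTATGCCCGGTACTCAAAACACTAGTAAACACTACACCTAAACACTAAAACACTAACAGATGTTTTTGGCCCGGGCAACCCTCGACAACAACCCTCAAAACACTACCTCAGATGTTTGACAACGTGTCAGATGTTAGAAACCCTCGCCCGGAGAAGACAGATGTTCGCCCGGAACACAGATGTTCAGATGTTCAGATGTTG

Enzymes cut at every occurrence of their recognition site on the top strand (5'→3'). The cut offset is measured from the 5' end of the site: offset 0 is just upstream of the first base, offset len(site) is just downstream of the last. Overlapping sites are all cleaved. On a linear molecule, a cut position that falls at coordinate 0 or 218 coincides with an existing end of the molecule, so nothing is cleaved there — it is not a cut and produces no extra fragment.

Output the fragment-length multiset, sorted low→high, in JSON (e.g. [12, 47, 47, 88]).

Per-enzyme occurrences:
  YnoIII CAGATGTT/0: at [1, 73, 125, 144, 174, 193, 201, 209] ⇒ [1, 73, 125, 144, 174, 193, 201, 209]
  XjeX GCCCGG/4: at [21, 85, 162, 183] ⇒ [25, 89, 166, 187]
  AzqII AAACACTA/2: at [33, 43, 56, 64, 114] ⇒ [35, 45, 58, 66, 116]
  UxaX GACAAC/6: at [100, 134] ⇒ [106, 140]
  FykIX AACCCTC/6: at [93, 106, 155] ⇒ [99, 112, 161]

All cut coordinates (distinct, sorted): [1, 25, 35, 45, 58, 66, 73, 89, 99, 106, 112, 116, 125, 140, 144, 161, 166, 174, 187, 193, 201, 209]

Fragment lengths:
  [0,1): 1 bp
  [1,25): 24 bp
  [25,35): 10 bp
  [35,45): 10 bp
  [45,58): 13 bp
  [58,66): 8 bp
  [66,73): 7 bp
  [73,89): 16 bp
  [89,99): 10 bp
  [99,106): 7 bp
  [106,112): 6 bp
  [112,116): 4 bp
  [116,125): 9 bp
  [125,140): 15 bp
  [140,144): 4 bp
  [144,161): 17 bp
  [161,166): 5 bp
  [166,174): 8 bp
  [174,187): 13 bp
  [187,193): 6 bp
  [193,201): 8 bp
  [201,209): 8 bp
  [209,218): 9 bp

[1,4,4,5,6,6,7,7,8,8,8,8,9,9,10,10,10,13,13,15,16,17,24]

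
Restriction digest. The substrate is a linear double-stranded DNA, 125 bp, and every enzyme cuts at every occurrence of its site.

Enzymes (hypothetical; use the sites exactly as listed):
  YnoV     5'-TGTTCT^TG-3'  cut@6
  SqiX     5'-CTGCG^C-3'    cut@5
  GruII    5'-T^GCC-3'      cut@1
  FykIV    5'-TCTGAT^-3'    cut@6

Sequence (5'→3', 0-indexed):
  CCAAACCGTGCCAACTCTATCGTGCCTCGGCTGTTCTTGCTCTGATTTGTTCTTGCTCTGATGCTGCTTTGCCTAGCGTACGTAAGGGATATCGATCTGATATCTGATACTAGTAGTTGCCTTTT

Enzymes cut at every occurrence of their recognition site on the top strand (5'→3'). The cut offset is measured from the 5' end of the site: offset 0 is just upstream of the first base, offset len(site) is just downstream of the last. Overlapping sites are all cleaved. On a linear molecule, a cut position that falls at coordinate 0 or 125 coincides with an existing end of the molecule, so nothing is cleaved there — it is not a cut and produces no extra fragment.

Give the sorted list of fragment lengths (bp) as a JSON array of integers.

[7,7,7,8,9,9,9,10,14,14,31]

Per-enzyme occurrences:
  YnoV (TGTTCTTG, off=6): starts [31, 47] → cuts [37, 53]
  SqiX (CTGCGC, off=5): no sites
  GruII (TGCC, off=1): starts [8, 22, 69, 117] → cuts [9, 23, 70, 118]
  FykIV (TCTGAT, off=6): starts [40, 56, 95, 102] → cuts [46, 62, 101, 108]

Pooled cuts: [9, 23, 37, 46, 53, 62, 70, 101, 108, 118]

Fragments:
  [0,9): 9 bp
  [9,23): 14 bp
  [23,37): 14 bp
  [37,46): 9 bp
  [46,53): 7 bp
  [53,62): 9 bp
  [62,70): 8 bp
  [70,101): 31 bp
  [101,108): 7 bp
  [108,118): 10 bp
  [118,125): 7 bp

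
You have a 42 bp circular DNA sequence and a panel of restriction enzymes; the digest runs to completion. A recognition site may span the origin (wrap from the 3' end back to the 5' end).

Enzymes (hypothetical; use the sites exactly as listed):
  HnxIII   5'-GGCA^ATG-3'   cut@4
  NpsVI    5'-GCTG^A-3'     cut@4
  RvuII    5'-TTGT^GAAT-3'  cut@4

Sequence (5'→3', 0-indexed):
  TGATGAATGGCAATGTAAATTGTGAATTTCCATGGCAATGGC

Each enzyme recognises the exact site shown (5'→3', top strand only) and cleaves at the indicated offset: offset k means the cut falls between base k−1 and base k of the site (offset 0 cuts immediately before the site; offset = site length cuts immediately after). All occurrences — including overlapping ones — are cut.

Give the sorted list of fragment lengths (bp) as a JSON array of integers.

Site scan:
  HnxIII GGCAATG/4: at [8, 33] ⇒ [12, 37]
  NpsVI GCTGA/4: at [40] ⇒ [2]
  RvuII TTGTGAAT/4: at [19] ⇒ [23]

All cut coordinates (distinct, sorted): [2, 12, 23, 37]

Fragment lengths:
  2→12: 10 bp
  12→23: 11 bp
  23→37: 14 bp
  37→2 (wrap): 42-37+2 = 7 bp

[7,10,11,14]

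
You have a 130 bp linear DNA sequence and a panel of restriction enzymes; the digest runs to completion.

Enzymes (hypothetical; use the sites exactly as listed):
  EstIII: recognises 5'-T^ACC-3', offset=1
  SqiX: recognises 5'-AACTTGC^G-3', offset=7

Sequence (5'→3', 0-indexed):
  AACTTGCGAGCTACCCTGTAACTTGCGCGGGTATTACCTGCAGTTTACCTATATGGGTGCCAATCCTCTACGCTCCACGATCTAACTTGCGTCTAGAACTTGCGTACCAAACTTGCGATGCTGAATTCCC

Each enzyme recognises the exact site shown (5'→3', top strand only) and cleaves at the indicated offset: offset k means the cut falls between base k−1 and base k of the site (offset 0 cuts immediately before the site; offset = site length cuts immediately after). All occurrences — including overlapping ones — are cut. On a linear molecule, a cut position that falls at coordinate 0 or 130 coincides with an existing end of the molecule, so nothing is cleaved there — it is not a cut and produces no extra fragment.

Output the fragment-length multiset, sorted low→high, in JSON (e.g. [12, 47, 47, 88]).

[2,5,7,9,11,11,13,14,14,44]

Site scan:
  EstIII TACC/1: at [11, 34, 45, 104] ⇒ [12, 35, 46, 105]
  SqiX AACTTGCG/7: at [0, 19, 83, 96, 109] ⇒ [7, 26, 90, 103, 116]

All cut coordinates (distinct, sorted): [7, 12, 26, 35, 46, 90, 103, 105, 116]

Fragment lengths:
  [0,7): 7 bp
  [7,12): 5 bp
  [12,26): 14 bp
  [26,35): 9 bp
  [35,46): 11 bp
  [46,90): 44 bp
  [90,103): 13 bp
  [103,105): 2 bp
  [105,116): 11 bp
  [116,130): 14 bp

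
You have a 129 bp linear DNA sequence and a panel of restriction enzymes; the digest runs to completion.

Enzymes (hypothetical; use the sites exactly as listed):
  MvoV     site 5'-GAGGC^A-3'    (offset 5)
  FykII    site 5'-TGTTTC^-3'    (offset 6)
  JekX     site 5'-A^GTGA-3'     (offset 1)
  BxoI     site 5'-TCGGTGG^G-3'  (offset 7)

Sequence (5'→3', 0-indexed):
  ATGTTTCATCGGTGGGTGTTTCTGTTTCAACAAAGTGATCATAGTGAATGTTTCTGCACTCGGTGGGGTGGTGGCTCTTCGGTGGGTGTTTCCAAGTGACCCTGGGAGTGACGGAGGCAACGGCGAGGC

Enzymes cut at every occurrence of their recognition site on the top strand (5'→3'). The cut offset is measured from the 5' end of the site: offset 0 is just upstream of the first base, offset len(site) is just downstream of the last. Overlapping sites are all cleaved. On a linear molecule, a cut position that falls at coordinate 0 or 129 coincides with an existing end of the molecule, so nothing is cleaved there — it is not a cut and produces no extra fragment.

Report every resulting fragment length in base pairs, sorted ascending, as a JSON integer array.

Per-enzyme occurrences:
  MvoV GAGGCA/5: at [113] ⇒ [118]
  FykII TGTTTC/6: at [1, 16, 22, 48, 86] ⇒ [7, 22, 28, 54, 92]
  JekX AGTGA/1: at [33, 42, 94, 106] ⇒ [34, 43, 95, 107]
  BxoI TCGGTGGG/7: at [8, 59, 78] ⇒ [15, 66, 85]

Pooled cuts: [7, 15, 22, 28, 34, 43, 54, 66, 85, 92, 95, 107, 118]

Fragment lengths:
  [0,7): 7 bp
  [7,15): 8 bp
  [15,22): 7 bp
  [22,28): 6 bp
  [28,34): 6 bp
  [34,43): 9 bp
  [43,54): 11 bp
  [54,66): 12 bp
  [66,85): 19 bp
  [85,92): 7 bp
  [92,95): 3 bp
  [95,107): 12 bp
  [107,118): 11 bp
  [118,129): 11 bp

[3,6,6,7,7,7,8,9,11,11,11,12,12,19]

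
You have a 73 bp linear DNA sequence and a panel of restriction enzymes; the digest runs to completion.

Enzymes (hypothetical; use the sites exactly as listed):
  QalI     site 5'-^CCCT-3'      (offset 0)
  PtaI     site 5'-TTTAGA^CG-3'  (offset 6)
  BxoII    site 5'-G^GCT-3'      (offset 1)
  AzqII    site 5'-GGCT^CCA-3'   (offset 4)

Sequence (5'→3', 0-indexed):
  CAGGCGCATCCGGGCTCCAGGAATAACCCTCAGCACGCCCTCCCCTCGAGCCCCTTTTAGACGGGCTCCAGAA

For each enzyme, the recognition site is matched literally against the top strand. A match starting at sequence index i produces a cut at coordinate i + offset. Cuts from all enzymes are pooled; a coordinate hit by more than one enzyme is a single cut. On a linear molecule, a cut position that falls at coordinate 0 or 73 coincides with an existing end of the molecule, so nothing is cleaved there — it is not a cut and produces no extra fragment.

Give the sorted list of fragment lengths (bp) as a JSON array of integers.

Per-enzyme occurrences:
  QalI (CCCT, off=0): starts [26, 37, 42, 51] → cuts [26, 37, 42, 51]
  PtaI (TTTAGACG, off=6): starts [55] → cuts [61]
  BxoII (GGCT, off=1): starts [12, 63] → cuts [13, 64]
  AzqII (GGCTCCA, off=4): starts [12, 63] → cuts [16, 67]

All cut coordinates (distinct, sorted): [13, 16, 26, 37, 42, 51, 61, 64, 67]

Fragments:
  [0,13): 13 bp
  [13,16): 3 bp
  [16,26): 10 bp
  [26,37): 11 bp
  [37,42): 5 bp
  [42,51): 9 bp
  [51,61): 10 bp
  [61,64): 3 bp
  [64,67): 3 bp
  [67,73): 6 bp

[3,3,3,5,6,9,10,10,11,13]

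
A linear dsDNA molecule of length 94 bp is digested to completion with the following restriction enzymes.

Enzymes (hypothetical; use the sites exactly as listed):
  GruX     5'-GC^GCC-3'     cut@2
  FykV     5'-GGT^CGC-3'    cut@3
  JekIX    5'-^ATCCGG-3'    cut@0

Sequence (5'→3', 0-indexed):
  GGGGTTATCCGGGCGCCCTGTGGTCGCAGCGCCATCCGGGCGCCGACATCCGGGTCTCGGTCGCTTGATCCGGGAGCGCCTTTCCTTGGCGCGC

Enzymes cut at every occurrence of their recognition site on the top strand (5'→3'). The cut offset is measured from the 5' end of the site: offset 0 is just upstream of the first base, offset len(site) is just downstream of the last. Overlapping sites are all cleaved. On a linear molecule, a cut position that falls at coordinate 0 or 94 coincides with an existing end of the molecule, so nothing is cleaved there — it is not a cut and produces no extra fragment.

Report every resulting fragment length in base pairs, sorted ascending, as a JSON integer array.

[3,6,6,6,6,8,8,10,10,14,17]

Scan for sites:
  GruX GCGCC/2: at [12, 28, 39, 75] ⇒ [14, 30, 41, 77]
  FykV GGTCGC/3: at [21, 58] ⇒ [24, 61]
  JekIX ATCCGG/0: at [6, 33, 47, 67] ⇒ [6, 33, 47, 67]

Pooled cuts: [6, 14, 24, 30, 33, 41, 47, 61, 67, 77]

Fragments:
  [0,6): 6 bp
  [6,14): 8 bp
  [14,24): 10 bp
  [24,30): 6 bp
  [30,33): 3 bp
  [33,41): 8 bp
  [41,47): 6 bp
  [47,61): 14 bp
  [61,67): 6 bp
  [67,77): 10 bp
  [77,94): 17 bp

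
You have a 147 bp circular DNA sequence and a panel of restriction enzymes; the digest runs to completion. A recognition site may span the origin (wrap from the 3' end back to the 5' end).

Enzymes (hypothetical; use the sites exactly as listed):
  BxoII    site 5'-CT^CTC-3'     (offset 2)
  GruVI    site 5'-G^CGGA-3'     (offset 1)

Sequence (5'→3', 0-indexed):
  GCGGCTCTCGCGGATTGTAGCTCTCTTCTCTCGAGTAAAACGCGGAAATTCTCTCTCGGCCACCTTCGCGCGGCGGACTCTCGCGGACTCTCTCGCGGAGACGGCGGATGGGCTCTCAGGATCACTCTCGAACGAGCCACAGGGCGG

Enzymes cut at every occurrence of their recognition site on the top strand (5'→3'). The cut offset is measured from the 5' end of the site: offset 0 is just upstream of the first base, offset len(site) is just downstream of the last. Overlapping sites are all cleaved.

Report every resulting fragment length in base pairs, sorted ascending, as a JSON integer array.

Scan for sites:
  BxoII (CTCTC, off=2): starts [4, 20, 27, 50, 52, 77, 87, 89, 112, 124] → cuts [6, 22, 29, 52, 54, 79, 89, 91, 114, 126]
  GruVI (GCGGA, off=1): starts [9, 41, 72, 82, 94, 103] → cuts [10, 42, 73, 83, 95, 104]

Pooled cuts: [6, 10, 22, 29, 42, 52, 54, 73, 79, 83, 89, 91, 95, 104, 114, 126]

Fragments:
  6→10: 4 bp
  10→22: 12 bp
  22→29: 7 bp
  29→42: 13 bp
  42→52: 10 bp
  52→54: 2 bp
  54→73: 19 bp
  73→79: 6 bp
  79→83: 4 bp
  83→89: 6 bp
  89→91: 2 bp
  91→95: 4 bp
  95→104: 9 bp
  104→114: 10 bp
  114→126: 12 bp
  126→6 (wrap): 147-126+6 = 27 bp

[2,2,4,4,4,6,6,7,9,10,10,12,12,13,19,27]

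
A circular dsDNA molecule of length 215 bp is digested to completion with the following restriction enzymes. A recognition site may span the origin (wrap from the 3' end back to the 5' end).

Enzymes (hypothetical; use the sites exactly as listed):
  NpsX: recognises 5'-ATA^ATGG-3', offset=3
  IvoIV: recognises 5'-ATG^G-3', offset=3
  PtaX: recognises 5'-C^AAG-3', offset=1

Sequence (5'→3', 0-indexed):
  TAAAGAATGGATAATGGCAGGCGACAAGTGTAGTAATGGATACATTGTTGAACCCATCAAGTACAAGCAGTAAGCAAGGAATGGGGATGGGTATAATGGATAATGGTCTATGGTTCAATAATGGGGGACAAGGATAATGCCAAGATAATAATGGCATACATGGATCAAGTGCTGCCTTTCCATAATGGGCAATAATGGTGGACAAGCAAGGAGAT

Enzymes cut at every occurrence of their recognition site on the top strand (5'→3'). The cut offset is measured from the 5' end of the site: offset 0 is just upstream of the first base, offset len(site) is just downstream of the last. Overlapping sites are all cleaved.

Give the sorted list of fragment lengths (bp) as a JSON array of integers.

[3,3,3,3,3,3,3,4,4,4,4,6,6,6,6,6,7,7,8,8,9,9,9,11,12,13,17,18,20]

Scan for sites:
  NpsX ATAATGG/3: at [10, 92, 99, 117, 147, 181, 191] ⇒ [13, 95, 102, 120, 150, 184, 194]
  IvoIV ATGG/3: at [6, 13, 35, 80, 86, 95, 102, 109, 120, 150, 159, 184, 194] ⇒ [9, 16, 38, 83, 89, 98, 105, 112, 123, 153, 162, 187, 197]
  PtaX CAAG/1: at [24, 57, 63, 74, 128, 140, 165, 202, 206] ⇒ [25, 58, 64, 75, 129, 141, 166, 203, 207]

Pooled cuts: [9, 13, 16, 25, 38, 58, 64, 75, 83, 89, 95, 98, 102, 105, 112, 120, 123, 129, 141, 150, 153, 162, 166, 184, 187, 194, 197, 203, 207]

Fragments:
  9→13: 4 bp
  13→16: 3 bp
  16→25: 9 bp
  25→38: 13 bp
  38→58: 20 bp
  58→64: 6 bp
  64→75: 11 bp
  75→83: 8 bp
  83→89: 6 bp
  89→95: 6 bp
  95→98: 3 bp
  98→102: 4 bp
  102→105: 3 bp
  105→112: 7 bp
  112→120: 8 bp
  120→123: 3 bp
  123→129: 6 bp
  129→141: 12 bp
  141→150: 9 bp
  150→153: 3 bp
  153→162: 9 bp
  162→166: 4 bp
  166→184: 18 bp
  184→187: 3 bp
  187→194: 7 bp
  194→197: 3 bp
  197→203: 6 bp
  203→207: 4 bp
  207→9 (wrap): 215-207+9 = 17 bp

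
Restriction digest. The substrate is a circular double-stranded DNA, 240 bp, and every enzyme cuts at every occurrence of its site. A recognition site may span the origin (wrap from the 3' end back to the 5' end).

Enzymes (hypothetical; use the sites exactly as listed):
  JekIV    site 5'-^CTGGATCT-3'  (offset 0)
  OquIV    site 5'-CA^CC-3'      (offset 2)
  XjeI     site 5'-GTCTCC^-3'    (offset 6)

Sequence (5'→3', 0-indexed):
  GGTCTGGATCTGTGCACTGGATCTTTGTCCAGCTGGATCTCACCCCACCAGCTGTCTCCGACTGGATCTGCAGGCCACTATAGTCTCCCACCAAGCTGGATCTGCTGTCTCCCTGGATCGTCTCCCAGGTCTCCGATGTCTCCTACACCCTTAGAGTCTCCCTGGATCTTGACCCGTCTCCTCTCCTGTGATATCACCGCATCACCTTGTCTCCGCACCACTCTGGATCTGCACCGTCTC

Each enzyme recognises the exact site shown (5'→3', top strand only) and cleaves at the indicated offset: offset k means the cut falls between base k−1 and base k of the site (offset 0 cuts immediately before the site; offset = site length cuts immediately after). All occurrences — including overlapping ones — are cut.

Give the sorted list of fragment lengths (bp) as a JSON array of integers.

[2,2,3,4,5,5,5,8,9,9,10,10,10,11,12,13,13,14,15,16,17,20,27]

Site scan:
  JekIV CTGGATCT/0: at [3, 16, 32, 61, 95, 161, 222] ⇒ [3, 16, 32, 61, 95, 161, 222]
  OquIV CACC/2: at [40, 45, 88, 145, 194, 202, 215, 231] ⇒ [42, 47, 90, 147, 196, 204, 217, 233]
  XjeI GTCTCC/6: at [53, 82, 106, 119, 128, 137, 155, 175, 208] ⇒ [59, 88, 112, 125, 134, 143, 161, 181, 214]

Pooled cuts: [3, 16, 32, 42, 47, 59, 61, 88, 90, 95, 112, 125, 134, 143, 147, 161, 181, 196, 204, 214, 217, 222, 233]

Fragment lengths:
  3→16: 13 bp
  16→32: 16 bp
  32→42: 10 bp
  42→47: 5 bp
  47→59: 12 bp
  59→61: 2 bp
  61→88: 27 bp
  88→90: 2 bp
  90→95: 5 bp
  95→112: 17 bp
  112→125: 13 bp
  125→134: 9 bp
  134→143: 9 bp
  143→147: 4 bp
  147→161: 14 bp
  161→181: 20 bp
  181→196: 15 bp
  196→204: 8 bp
  204→214: 10 bp
  214→217: 3 bp
  217→222: 5 bp
  222→233: 11 bp
  233→3 (wrap): 240-233+3 = 10 bp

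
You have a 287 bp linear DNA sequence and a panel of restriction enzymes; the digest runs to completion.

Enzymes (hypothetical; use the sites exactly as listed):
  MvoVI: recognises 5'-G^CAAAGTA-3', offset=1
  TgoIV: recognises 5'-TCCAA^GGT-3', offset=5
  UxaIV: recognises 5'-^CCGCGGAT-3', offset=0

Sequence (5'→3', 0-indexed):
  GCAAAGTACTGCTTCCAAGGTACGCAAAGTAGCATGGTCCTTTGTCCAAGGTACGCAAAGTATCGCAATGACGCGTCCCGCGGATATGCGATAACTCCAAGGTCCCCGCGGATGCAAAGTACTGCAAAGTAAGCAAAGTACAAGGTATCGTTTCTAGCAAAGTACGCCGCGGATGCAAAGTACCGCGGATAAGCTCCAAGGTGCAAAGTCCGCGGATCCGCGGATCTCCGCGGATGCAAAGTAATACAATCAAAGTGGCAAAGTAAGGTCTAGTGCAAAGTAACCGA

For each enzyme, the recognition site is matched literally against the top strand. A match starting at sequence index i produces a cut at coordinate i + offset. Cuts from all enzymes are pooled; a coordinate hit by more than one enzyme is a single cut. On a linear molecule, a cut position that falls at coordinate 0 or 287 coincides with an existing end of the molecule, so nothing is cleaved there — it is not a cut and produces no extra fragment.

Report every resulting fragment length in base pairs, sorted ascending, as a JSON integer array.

[1,5,6,6,7,8,9,9,9,9,9,10,10,10,12,17,17,17,22,22,23,24,25]

Site scan:
  MvoVI (GCAAAGTA, off=1): starts [0, 23, 54, 113, 123, 132, 156, 174, 235, 257, 274] → cuts [1, 24, 55, 114, 124, 133, 157, 175, 236, 258, 275]
  TgoIV (TCCAAGGT, off=5): starts [13, 44, 95, 194] → cuts [18, 49, 100, 199]
  UxaIV (CCGCGGAT, off=0): starts [77, 105, 166, 182, 209, 217, 227] → cuts [77, 105, 166, 182, 209, 217, 227]

Pooled cuts: [1, 18, 24, 49, 55, 77, 100, 105, 114, 124, 133, 157, 166, 175, 182, 199, 209, 217, 227, 236, 258, 275]

Fragments:
  [0,1): 1 bp
  [1,18): 17 bp
  [18,24): 6 bp
  [24,49): 25 bp
  [49,55): 6 bp
  [55,77): 22 bp
  [77,100): 23 bp
  [100,105): 5 bp
  [105,114): 9 bp
  [114,124): 10 bp
  [124,133): 9 bp
  [133,157): 24 bp
  [157,166): 9 bp
  [166,175): 9 bp
  [175,182): 7 bp
  [182,199): 17 bp
  [199,209): 10 bp
  [209,217): 8 bp
  [217,227): 10 bp
  [227,236): 9 bp
  [236,258): 22 bp
  [258,275): 17 bp
  [275,287): 12 bp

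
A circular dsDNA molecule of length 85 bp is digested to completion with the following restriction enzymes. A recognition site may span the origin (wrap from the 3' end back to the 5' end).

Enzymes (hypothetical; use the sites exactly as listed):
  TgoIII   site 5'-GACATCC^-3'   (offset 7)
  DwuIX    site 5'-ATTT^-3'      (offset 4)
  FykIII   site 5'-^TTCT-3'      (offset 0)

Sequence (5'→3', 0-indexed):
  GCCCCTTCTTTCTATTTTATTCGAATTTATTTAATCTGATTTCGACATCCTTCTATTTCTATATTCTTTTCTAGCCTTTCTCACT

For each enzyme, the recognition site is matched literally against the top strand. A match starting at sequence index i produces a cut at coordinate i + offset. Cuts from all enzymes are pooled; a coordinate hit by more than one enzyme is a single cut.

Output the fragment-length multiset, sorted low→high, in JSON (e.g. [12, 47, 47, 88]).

Per-enzyme occurrences:
  TgoIII GACATCC/7: at [43] ⇒ [50]
  DwuIX ATTT/4: at [13, 24, 28, 38, 54] ⇒ [17, 28, 32, 42, 58]
  FykIII TTCT/0: at [5, 9, 50, 56, 63, 68, 77] ⇒ [5, 9, 50, 56, 63, 68, 77]

All cut coordinates (distinct, sorted): [5, 9, 17, 28, 32, 42, 50, 56, 58, 63, 68, 77]

Fragment lengths:
  5→9: 4 bp
  9→17: 8 bp
  17→28: 11 bp
  28→32: 4 bp
  32→42: 10 bp
  42→50: 8 bp
  50→56: 6 bp
  56→58: 2 bp
  58→63: 5 bp
  63→68: 5 bp
  68→77: 9 bp
  77→5 (wrap): 85-77+5 = 13 bp

[2,4,4,5,5,6,8,8,9,10,11,13]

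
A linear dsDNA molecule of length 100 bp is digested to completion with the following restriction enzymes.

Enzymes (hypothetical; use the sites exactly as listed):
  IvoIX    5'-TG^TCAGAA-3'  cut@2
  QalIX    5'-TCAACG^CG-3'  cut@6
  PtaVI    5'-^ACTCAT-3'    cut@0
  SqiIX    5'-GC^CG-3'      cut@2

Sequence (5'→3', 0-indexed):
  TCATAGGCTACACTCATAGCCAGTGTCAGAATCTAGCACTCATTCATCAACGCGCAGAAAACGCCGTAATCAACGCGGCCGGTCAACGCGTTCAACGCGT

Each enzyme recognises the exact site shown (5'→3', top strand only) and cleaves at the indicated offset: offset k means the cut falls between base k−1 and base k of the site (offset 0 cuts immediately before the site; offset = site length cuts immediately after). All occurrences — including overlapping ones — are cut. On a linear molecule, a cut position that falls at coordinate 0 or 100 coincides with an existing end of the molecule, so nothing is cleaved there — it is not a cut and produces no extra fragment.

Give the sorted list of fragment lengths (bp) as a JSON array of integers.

[3,4,9,9,11,11,12,12,14,15]

Per-enzyme occurrences:
  IvoIX TGTCAGAA/2: at [23] ⇒ [25]
  QalIX TCAACGCG/6: at [46, 69, 82, 91] ⇒ [52, 75, 88, 97]
  PtaVI ACTCAT/0: at [11, 37] ⇒ [11, 37]
  SqiIX GCCG/2: at [62, 77] ⇒ [64, 79]

All cut coordinates (distinct, sorted): [11, 25, 37, 52, 64, 75, 79, 88, 97]

Fragments:
  [0,11): 11 bp
  [11,25): 14 bp
  [25,37): 12 bp
  [37,52): 15 bp
  [52,64): 12 bp
  [64,75): 11 bp
  [75,79): 4 bp
  [79,88): 9 bp
  [88,97): 9 bp
  [97,100): 3 bp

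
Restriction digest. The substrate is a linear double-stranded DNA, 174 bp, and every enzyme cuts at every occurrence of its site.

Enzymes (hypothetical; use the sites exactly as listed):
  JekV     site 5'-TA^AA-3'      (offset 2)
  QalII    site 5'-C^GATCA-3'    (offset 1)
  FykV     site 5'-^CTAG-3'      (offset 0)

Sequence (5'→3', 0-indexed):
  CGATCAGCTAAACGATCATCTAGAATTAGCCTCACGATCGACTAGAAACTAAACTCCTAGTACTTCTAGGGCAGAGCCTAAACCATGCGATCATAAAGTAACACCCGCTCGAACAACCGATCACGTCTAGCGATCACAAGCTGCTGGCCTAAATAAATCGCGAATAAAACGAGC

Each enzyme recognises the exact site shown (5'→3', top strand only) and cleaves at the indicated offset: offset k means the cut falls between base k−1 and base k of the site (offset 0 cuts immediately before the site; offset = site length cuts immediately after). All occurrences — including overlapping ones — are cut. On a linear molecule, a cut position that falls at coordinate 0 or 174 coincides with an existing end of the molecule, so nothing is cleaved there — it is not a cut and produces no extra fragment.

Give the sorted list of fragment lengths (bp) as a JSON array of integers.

[1,3,4,5,5,6,7,8,8,8,9,9,10,11,15,20,22,23]

Scan for sites:
  JekV (TAAA, off=2): starts [8, 49, 78, 93, 149, 153, 164] → cuts [10, 51, 80, 95, 151, 155, 166]
  QalII (CGATCA, off=1): starts [0, 12, 87, 117, 130] → cuts [1, 13, 88, 118, 131]
  FykV (CTAG, off=0): starts [19, 41, 56, 65, 126] → cuts [19, 41, 56, 65, 126]

Pooled cuts: [1, 10, 13, 19, 41, 51, 56, 65, 80, 88, 95, 118, 126, 131, 151, 155, 166]

Fragments:
  [0,1): 1 bp
  [1,10): 9 bp
  [10,13): 3 bp
  [13,19): 6 bp
  [19,41): 22 bp
  [41,51): 10 bp
  [51,56): 5 bp
  [56,65): 9 bp
  [65,80): 15 bp
  [80,88): 8 bp
  [88,95): 7 bp
  [95,118): 23 bp
  [118,126): 8 bp
  [126,131): 5 bp
  [131,151): 20 bp
  [151,155): 4 bp
  [155,166): 11 bp
  [166,174): 8 bp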